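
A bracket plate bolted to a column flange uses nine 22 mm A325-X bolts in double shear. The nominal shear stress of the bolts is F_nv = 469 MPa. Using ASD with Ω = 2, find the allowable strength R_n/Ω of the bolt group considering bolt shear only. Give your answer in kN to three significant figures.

A_b = π × 22² / 4 = 380.1 mm².
R_n = F_nv · A_b · n · n_s = 469 × 380.1 × 9 × 2 / 1000 = 3209 kN.
Allowable strength R_n/Ω = 3209 / 2 = 1600 kN.

1600 kN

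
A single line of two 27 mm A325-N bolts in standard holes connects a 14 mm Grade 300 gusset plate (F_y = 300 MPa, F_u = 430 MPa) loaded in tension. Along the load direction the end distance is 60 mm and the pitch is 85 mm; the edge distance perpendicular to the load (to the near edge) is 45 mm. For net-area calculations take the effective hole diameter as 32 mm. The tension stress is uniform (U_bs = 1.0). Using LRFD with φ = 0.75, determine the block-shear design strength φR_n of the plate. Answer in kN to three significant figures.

394 kN

Shear plane L_v = 60 + 1·85 = 145 mm; A_gv = 145 × 14 = 2030 mm².
A_nv = (145 − 1.5·32) × 14 = 1358 mm².
A_nt = (45 − 0.5·32) × 14 = 406 mm².
0.6 F_u A_nv = 350.4 kN; 0.6 F_y A_gv = 365.4 kN → shear rupture governs the shear term.
R_n = 350.4 + 1.0 × 430 × 406 / 1000 = 524.9 kN.
Design strength φR_n = 0.75 × 524.9 = 394 kN.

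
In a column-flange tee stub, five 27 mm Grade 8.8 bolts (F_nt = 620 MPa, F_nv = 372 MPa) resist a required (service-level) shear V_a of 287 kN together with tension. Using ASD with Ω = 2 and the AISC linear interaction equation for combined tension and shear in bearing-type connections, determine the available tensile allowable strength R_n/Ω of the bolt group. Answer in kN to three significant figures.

675 kN

A_b = π·27²/4 = 572.6 mm²; f_rv = 287 × 1000 / (5 × 572.6) = 100.3 MPa.
F'_nt = 1.3 F_nt − (Ω F_nt / F_nv) f_rv = 1.3·620 − (2·620/372)·100.3 = 471.8 MPa, capped at F_nt → F'_nt = 471.8 MPa.
R_n = F'_nt · A_b · n = 471.8 × 572.6 × 5 / 1000 = 1351 kN.
Allowable strength R_n/Ω = 1351 / 2 = 675 kN.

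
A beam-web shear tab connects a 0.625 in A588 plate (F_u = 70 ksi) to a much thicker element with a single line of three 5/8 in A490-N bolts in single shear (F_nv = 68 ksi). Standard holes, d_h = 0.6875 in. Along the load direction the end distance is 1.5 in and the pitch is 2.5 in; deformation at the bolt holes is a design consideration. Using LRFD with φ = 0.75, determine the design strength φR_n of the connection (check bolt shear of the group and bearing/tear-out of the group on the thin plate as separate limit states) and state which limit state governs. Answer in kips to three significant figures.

46.9 kips (bolt shear governs)

Bolt shear: A_b = π·0.625²/4 = 0.3068 in²; R_n = 68 × 0.3068 × 3 × 1 = 62.59 kips → 0.75 × 62.59 = 46.9 kips.
Bearing (1.2 l_c t F_u ≤ 2.4 d t F_u): upper limit = 2.4·0.625·0.625·70 = 65.62 kips.
  Edge l_c = 1.5 − 0.6875/2 = 1.156 → r_n = 60.7 kips; interior l_c = 2.5 − 0.6875 = 1.812 → r_n = 65.62 kips.
  R_n,bearing = 1·60.7 + 2·65.62 = 192 kips → 0.75 × 192 = 144 kips.
Bolt shear governs: 46.9 kips.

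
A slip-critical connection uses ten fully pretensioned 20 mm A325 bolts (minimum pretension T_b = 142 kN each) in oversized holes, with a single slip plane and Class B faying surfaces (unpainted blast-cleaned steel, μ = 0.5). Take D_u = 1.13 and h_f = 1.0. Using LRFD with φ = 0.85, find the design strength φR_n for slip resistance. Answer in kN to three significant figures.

R_n = μ · D_u · h_f · T_b · n_s · n_b = 0.5 × 1.13 × 1.0 × 142 × 1 × 10 = 802.3 kN.
Design strength φR_n = 0.85 × 802.3 = 682 kN.

682 kN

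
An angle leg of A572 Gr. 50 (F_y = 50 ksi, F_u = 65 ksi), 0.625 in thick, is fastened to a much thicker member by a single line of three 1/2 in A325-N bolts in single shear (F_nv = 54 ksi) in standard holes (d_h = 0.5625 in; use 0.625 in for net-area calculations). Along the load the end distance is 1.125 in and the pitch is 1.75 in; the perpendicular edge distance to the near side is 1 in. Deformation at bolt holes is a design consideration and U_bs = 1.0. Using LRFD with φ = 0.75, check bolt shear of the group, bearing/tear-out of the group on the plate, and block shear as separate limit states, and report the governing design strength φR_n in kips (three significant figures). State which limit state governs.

23.9 kips (bolt shear governs)

Bolt shear: A_b = π·0.5²/4 = 0.1963 in²; R_n = 54 × 0.1963 × 3 × 1 = 31.81 kips → 0.75 × 31.81 = 23.9 kips.
Bearing: edge l_c = 0.8438, r_n = 41.13 kips; interior l_c = 1.188, r_n = 48.75 kips; R_n = 41.13 + 2·48.75 = 138.6 kips → 104 kips.
Block shear: A_gv = 2.891, A_nv = 1.914, A_nt = 0.4297 in²; R_n = min(0.6F_uA_nv, 0.6F_yA_gv) + U_bs·F_u·A_nt = 102.6 kips → 76.9 kips.
Bolt shear governs: 23.9 kips.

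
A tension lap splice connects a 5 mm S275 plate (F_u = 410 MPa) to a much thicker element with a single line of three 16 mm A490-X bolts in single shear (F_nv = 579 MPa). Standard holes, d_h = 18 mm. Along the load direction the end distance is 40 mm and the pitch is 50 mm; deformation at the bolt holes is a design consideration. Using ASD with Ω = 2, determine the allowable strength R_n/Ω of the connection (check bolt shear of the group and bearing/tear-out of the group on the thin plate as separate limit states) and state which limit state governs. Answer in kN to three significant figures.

117 kN (bearing governs)

Bolt shear: A_b = π·16²/4 = 201.1 mm²; R_n = 579 × 201.1 × 3 × 1 / 1000 = 349.2 kN → 349.2 / 2 = 175 kN.
Bearing (1.2 l_c t F_u ≤ 2.4 d t F_u): upper limit = 2.4·16·5·410 / 1000 = 78.72 kN.
  Edge l_c = 40 − 18/2 = 31 → r_n = 76.26 kN; interior l_c = 50 − 18 = 32 → r_n = 78.72 kN.
  R_n,bearing = 1·76.26 + 2·78.72 = 233.7 kN → 233.7 / 2 = 117 kN.
Bearing governs: 117 kN.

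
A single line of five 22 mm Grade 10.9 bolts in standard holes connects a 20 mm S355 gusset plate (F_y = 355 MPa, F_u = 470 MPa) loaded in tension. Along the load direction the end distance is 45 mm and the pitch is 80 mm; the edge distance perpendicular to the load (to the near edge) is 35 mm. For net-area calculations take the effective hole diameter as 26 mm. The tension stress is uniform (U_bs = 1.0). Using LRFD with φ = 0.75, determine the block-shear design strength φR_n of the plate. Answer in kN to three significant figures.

Shear plane L_v = 45 + 4·80 = 365 mm; A_gv = 365 × 20 = 7300 mm².
A_nv = (365 − 4.5·26) × 20 = 4960 mm².
A_nt = (35 − 0.5·26) × 20 = 440 mm².
0.6 F_u A_nv = 1399 kN; 0.6 F_y A_gv = 1555 kN → shear rupture governs the shear term.
R_n = 1399 + 1.0 × 470 × 440 / 1000 = 1606 kN.
Design strength φR_n = 0.75 × 1606 = 1200 kN.

1200 kN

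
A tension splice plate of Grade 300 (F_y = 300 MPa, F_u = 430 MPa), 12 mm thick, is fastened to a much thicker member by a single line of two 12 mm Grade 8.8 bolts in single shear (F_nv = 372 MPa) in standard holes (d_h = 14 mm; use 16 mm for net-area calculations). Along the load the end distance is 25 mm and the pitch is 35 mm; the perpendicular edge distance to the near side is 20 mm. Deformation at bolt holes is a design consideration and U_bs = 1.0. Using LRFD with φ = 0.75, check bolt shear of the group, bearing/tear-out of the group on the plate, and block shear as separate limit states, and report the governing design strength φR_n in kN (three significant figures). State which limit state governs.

63.1 kN (bolt shear governs)

Bolt shear: A_b = π·12²/4 = 113.1 mm²; R_n = 372 × 113.1 × 2 × 1 / 1000 = 84.14 kN → 0.75 × 84.14 = 63.1 kN.
Bearing: edge l_c = 18, r_n = 111.5 kN; interior l_c = 21, r_n = 130 kN; R_n = 111.5 + 1·130 = 241.5 kN → 181 kN.
Block shear: A_gv = 720, A_nv = 432, A_nt = 144 mm²; R_n = min(0.6F_uA_nv, 0.6F_yA_gv) + U_bs·F_u·A_nt = 173.4 kN → 130 kN.
Bolt shear governs: 63.1 kN.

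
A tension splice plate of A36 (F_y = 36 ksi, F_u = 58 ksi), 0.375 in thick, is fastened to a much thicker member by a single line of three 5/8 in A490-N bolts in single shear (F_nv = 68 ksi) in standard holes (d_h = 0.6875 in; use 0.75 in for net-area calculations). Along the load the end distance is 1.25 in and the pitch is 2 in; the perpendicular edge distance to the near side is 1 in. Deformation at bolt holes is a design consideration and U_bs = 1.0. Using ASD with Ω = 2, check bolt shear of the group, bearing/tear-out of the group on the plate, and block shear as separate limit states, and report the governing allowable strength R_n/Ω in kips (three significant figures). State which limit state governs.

28.1 kips (block shear governs)

Bolt shear: A_b = π·0.625²/4 = 0.3068 in²; R_n = 68 × 0.3068 × 3 × 1 = 62.59 kips → 62.59 / 2 = 31.3 kips.
Bearing: edge l_c = 0.9062, r_n = 23.65 kips; interior l_c = 1.312, r_n = 32.62 kips; R_n = 23.65 + 2·32.62 = 88.9 kips → 44.5 kips.
Block shear: A_gv = 1.969, A_nv = 1.266, A_nt = 0.2344 in²; R_n = min(0.6F_uA_nv, 0.6F_yA_gv) + U_bs·F_u·A_nt = 56.12 kips → 28.1 kips.
Block shear governs: 28.1 kips.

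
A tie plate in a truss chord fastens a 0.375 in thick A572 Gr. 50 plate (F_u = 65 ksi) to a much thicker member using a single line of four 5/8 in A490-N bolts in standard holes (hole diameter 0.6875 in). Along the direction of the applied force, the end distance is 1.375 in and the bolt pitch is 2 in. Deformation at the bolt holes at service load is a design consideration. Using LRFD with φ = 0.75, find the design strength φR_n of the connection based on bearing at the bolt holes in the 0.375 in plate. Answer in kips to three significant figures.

105 kips

Per bolt r_n = 1.2 l_c t F_u ≤ 2.4 d t F_u; upper limit = 2.4 × 0.625 × 0.375 × 65 = 36.56 kips.
Edge bolt: l_c = 1.375 − 0.6875/2 = 1.031 in → 1.2 × 1.031 × 0.375 × 65 = 30.16 → r_n = 30.16 kips.
Interior bolts: l_c = 2 − 0.6875 = 1.312 in → 1.2 × 1.312 × 0.375 × 65 = 38.39 → r_n = 36.56 kips.
R_n = 1 × 30.16 + 3 × 36.56 = 139.9 kips.
Design strength φR_n = 0.75 × 139.9 = 105 kips.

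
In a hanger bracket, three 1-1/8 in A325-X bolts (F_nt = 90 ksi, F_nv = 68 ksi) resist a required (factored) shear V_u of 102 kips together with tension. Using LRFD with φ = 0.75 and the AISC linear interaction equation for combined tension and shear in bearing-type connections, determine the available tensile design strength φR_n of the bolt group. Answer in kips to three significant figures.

A_b = π·1.125²/4 = 0.994 in²; f_rv = 102 / (3 × 0.994) = 34.2 ksi.
F'_nt = 1.3 F_nt − (F_nt / φF_nv) f_rv = 1.3·90 − (90/(0.75·68))·34.2 = 56.64 ksi, capped at F_nt → F'_nt = 56.64 ksi.
R_n = F'_nt · A_b · n = 56.64 × 0.994 × 3 = 168.9 kips.
Design strength φR_n = 0.75 × 168.9 = 127 kips.

127 kips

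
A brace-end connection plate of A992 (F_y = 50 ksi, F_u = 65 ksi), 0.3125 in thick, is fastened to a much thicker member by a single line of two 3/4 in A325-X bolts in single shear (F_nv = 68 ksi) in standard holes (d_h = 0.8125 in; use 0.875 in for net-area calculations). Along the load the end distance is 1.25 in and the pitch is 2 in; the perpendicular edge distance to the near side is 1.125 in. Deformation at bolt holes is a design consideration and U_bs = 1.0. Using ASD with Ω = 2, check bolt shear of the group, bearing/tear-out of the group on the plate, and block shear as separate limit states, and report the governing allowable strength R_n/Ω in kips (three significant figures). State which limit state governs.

18.8 kips (block shear governs)

Bolt shear: A_b = π·0.75²/4 = 0.4418 in²; R_n = 68 × 0.4418 × 2 × 1 = 60.08 kips → 60.08 / 2 = 30 kips.
Bearing: edge l_c = 0.8438, r_n = 20.57 kips; interior l_c = 1.188, r_n = 28.95 kips; R_n = 20.57 + 1·28.95 = 49.51 kips → 24.8 kips.
Block shear: A_gv = 1.016, A_nv = 0.6055, A_nt = 0.2148 in²; R_n = min(0.6F_uA_nv, 0.6F_yA_gv) + U_bs·F_u·A_nt = 37.58 kips → 18.8 kips.
Block shear governs: 18.8 kips.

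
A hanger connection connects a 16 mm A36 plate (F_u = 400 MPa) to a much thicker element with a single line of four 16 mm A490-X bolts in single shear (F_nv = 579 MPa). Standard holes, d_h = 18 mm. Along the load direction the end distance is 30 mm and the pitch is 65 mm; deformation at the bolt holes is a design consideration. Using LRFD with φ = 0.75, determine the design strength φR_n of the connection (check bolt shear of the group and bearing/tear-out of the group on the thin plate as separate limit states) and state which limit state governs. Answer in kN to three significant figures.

Bolt shear: A_b = π·16²/4 = 201.1 mm²; R_n = 579 × 201.1 × 4 × 1 / 1000 = 465.7 kN → 0.75 × 465.7 = 349 kN.
Bearing (1.2 l_c t F_u ≤ 2.4 d t F_u): upper limit = 2.4·16·16·400 / 1000 = 245.8 kN.
  Edge l_c = 30 − 18/2 = 21 → r_n = 161.3 kN; interior l_c = 65 − 18 = 47 → r_n = 245.8 kN.
  R_n,bearing = 1·161.3 + 3·245.8 = 898.6 kN → 0.75 × 898.6 = 674 kN.
Bolt shear governs: 349 kN.

349 kN (bolt shear governs)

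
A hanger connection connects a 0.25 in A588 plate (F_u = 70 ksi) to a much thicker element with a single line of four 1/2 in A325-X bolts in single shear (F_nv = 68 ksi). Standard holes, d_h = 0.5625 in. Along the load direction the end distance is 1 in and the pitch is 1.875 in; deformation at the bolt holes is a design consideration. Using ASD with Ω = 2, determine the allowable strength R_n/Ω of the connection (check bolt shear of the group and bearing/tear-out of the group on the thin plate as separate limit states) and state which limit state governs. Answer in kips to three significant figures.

Bolt shear: A_b = π·0.5²/4 = 0.1963 in²; R_n = 68 × 0.1963 × 4 × 1 = 53.41 kips → 53.41 / 2 = 26.7 kips.
Bearing (1.2 l_c t F_u ≤ 2.4 d t F_u): upper limit = 2.4·0.5·0.25·70 = 21 kips.
  Edge l_c = 1 − 0.5625/2 = 0.7188 → r_n = 15.09 kips; interior l_c = 1.875 − 0.5625 = 1.312 → r_n = 21 kips.
  R_n,bearing = 1·15.09 + 3·21 = 78.09 kips → 78.09 / 2 = 39 kips.
Bolt shear governs: 26.7 kips.

26.7 kips (bolt shear governs)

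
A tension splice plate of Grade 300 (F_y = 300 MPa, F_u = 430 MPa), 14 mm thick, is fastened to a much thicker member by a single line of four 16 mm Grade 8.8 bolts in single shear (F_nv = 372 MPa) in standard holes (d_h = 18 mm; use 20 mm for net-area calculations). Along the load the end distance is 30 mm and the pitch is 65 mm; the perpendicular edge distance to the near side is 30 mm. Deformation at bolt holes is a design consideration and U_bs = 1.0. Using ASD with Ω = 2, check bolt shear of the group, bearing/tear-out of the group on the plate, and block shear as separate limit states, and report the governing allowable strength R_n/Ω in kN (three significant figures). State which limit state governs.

150 kN (bolt shear governs)

Bolt shear: A_b = π·16²/4 = 201.1 mm²; R_n = 372 × 201.1 × 4 × 1 / 1000 = 299.2 kN → 299.2 / 2 = 150 kN.
Bearing: edge l_c = 21, r_n = 151.7 kN; interior l_c = 47, r_n = 231.2 kN; R_n = 151.7 + 3·231.2 = 845.2 kN → 423 kN.
Block shear: A_gv = 3150, A_nv = 2170, A_nt = 280 mm²; R_n = min(0.6F_uA_nv, 0.6F_yA_gv) + U_bs·F_u·A_nt = 680.3 kN → 340 kN.
Bolt shear governs: 150 kN.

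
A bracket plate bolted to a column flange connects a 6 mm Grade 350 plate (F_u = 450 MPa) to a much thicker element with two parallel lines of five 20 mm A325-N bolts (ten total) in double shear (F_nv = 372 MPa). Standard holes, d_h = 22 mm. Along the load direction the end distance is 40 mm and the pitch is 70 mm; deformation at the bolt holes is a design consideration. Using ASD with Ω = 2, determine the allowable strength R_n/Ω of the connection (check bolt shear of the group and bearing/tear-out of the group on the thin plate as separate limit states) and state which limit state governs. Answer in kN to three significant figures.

612 kN (bearing governs)

Bolt shear: A_b = π·20²/4 = 314.2 mm²; R_n = 372 × 314.2 × 10 × 2 / 1000 = 2337 kN → 2337 / 2 = 1170 kN.
Bearing (1.2 l_c t F_u ≤ 2.4 d t F_u): upper limit = 2.4·20·6·450 / 1000 = 129.6 kN.
  Edge l_c = 40 − 22/2 = 29 → r_n = 93.96 kN; interior l_c = 70 − 22 = 48 → r_n = 129.6 kN.
  R_n,bearing = 2·93.96 + 8·129.6 = 1225 kN → 1225 / 2 = 612 kN.
Bearing governs: 612 kN.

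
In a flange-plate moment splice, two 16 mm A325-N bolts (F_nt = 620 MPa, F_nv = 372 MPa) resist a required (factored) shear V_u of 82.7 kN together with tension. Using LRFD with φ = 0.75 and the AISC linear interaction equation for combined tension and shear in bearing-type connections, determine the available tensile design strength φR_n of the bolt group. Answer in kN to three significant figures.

105 kN

A_b = π·16²/4 = 201.1 mm²; f_rv = 82.7 × 1000 / (2 × 201.1) = 205.7 MPa.
F'_nt = 1.3 F_nt − (F_nt / φF_nv) f_rv = 1.3·620 − (620/(0.75·372))·205.7 = 349 MPa, capped at F_nt → F'_nt = 349 MPa.
R_n = F'_nt · A_b · n = 349 × 201.1 × 2 / 1000 = 140.3 kN.
Design strength φR_n = 0.75 × 140.3 = 105 kN.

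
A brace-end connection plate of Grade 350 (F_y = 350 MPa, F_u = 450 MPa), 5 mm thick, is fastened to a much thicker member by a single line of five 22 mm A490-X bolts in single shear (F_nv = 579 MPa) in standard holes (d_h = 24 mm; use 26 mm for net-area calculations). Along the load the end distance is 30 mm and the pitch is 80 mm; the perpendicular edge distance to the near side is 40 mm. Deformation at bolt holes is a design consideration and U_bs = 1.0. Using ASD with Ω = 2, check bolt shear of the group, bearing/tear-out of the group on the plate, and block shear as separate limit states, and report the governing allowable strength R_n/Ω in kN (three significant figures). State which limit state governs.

188 kN (block shear governs)

Bolt shear: A_b = π·22²/4 = 380.1 mm²; R_n = 579 × 380.1 × 5 × 1 / 1000 = 1100 kN → 1100 / 2 = 550 kN.
Bearing: edge l_c = 18, r_n = 48.6 kN; interior l_c = 56, r_n = 118.8 kN; R_n = 48.6 + 4·118.8 = 523.8 kN → 262 kN.
Block shear: A_gv = 1750, A_nv = 1165, A_nt = 135 mm²; R_n = min(0.6F_uA_nv, 0.6F_yA_gv) + U_bs·F_u·A_nt = 375.3 kN → 188 kN.
Block shear governs: 188 kN.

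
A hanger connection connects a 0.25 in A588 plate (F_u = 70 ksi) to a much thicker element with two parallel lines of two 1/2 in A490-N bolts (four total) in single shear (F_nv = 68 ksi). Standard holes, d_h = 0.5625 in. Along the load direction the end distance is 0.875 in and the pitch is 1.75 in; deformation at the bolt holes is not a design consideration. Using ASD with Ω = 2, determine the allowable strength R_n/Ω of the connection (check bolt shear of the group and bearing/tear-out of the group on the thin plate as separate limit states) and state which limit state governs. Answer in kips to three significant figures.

Bolt shear: A_b = π·0.5²/4 = 0.1963 in²; R_n = 68 × 0.1963 × 4 × 1 = 53.41 kips → 53.41 / 2 = 26.7 kips.
Bearing (1.5 l_c t F_u ≤ 3.0 d t F_u): upper limit = 3.0·0.5·0.25·70 = 26.25 kips.
  Edge l_c = 0.875 − 0.5625/2 = 0.5938 → r_n = 15.59 kips; interior l_c = 1.75 − 0.5625 = 1.188 → r_n = 26.25 kips.
  R_n,bearing = 2·15.59 + 2·26.25 = 83.67 kips → 83.67 / 2 = 41.8 kips.
Bolt shear governs: 26.7 kips.

26.7 kips (bolt shear governs)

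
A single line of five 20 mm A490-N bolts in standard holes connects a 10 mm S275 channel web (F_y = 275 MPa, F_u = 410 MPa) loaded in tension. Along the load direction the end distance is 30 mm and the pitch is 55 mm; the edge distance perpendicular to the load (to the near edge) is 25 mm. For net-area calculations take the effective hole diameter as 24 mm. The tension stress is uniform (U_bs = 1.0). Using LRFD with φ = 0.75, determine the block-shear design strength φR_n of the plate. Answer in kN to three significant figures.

Shear plane L_v = 30 + 4·55 = 250 mm; A_gv = 250 × 10 = 2500 mm².
A_nv = (250 − 4.5·24) × 10 = 1420 mm².
A_nt = (25 − 0.5·24) × 10 = 130 mm².
0.6 F_u A_nv = 349.3 kN; 0.6 F_y A_gv = 412.5 kN → shear rupture governs the shear term.
R_n = 349.3 + 1.0 × 410 × 130 / 1000 = 402.6 kN.
Design strength φR_n = 0.75 × 402.6 = 302 kN.

302 kN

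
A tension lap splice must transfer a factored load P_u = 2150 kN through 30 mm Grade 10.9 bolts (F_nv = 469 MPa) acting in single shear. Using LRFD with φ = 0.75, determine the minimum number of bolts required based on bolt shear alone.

A_b = π·30²/4 = 706.9 mm².
Per-bolt design strength φR_n = 0.75 × 469 × 706.9 × 1 / 1000 = 248.6 kN.
n ≥ 2150 / 248.6 = 8.647 → use 9 bolts.

9 bolts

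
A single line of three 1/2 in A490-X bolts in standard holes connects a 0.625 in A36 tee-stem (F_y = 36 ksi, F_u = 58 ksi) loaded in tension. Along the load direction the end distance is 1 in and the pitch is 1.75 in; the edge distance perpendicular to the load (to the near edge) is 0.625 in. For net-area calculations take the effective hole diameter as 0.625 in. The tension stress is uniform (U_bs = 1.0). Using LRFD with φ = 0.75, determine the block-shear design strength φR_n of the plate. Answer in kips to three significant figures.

Shear plane L_v = 1 + 2·1.75 = 4.5 in; A_gv = 4.5 × 0.625 = 2.812 in².
A_nv = (4.5 − 2.5·0.625) × 0.625 = 1.836 in².
A_nt = (0.625 − 0.5·0.625) × 0.625 = 0.1953 in².
0.6 F_u A_nv = 63.89 kips; 0.6 F_y A_gv = 60.75 kips → shear yielding governs the shear term.
R_n = 60.75 + 1.0 × 58 × 0.1953 = 72.08 kips.
Design strength φR_n = 0.75 × 72.08 = 54.1 kips.

54.1 kips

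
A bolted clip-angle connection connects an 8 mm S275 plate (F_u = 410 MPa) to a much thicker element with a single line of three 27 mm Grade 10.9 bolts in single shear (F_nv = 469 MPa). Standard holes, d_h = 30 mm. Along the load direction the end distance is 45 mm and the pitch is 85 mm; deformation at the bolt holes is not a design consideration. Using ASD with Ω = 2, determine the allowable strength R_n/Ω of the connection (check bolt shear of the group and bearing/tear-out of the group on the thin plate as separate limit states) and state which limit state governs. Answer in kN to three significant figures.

Bolt shear: A_b = π·27²/4 = 572.6 mm²; R_n = 469 × 572.6 × 3 × 1 / 1000 = 805.6 kN → 805.6 / 2 = 403 kN.
Bearing (1.5 l_c t F_u ≤ 3.0 d t F_u): upper limit = 3.0·27·8·410 / 1000 = 265.7 kN.
  Edge l_c = 45 − 30/2 = 30 → r_n = 147.6 kN; interior l_c = 85 − 30 = 55 → r_n = 265.7 kN.
  R_n,bearing = 1·147.6 + 2·265.7 = 679 kN → 679 / 2 = 339 kN.
Bearing governs: 339 kN.

339 kN (bearing governs)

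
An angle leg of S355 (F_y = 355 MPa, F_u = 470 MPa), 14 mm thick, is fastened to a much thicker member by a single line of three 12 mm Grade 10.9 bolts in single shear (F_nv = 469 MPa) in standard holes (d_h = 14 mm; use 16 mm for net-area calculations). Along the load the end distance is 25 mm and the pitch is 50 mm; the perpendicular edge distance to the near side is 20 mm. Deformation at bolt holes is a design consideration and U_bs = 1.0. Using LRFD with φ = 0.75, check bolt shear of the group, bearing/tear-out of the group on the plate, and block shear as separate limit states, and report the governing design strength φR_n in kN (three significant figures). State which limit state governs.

Bolt shear: A_b = π·12²/4 = 113.1 mm²; R_n = 469 × 113.1 × 3 × 1 / 1000 = 159.1 kN → 0.75 × 159.1 = 119 kN.
Bearing: edge l_c = 18, r_n = 142.1 kN; interior l_c = 36, r_n = 189.5 kN; R_n = 142.1 + 2·189.5 = 521.1 kN → 391 kN.
Block shear: A_gv = 1750, A_nv = 1190, A_nt = 168 mm²; R_n = min(0.6F_uA_nv, 0.6F_yA_gv) + U_bs·F_u·A_nt = 414.5 kN → 311 kN.
Bolt shear governs: 119 kN.

119 kN (bolt shear governs)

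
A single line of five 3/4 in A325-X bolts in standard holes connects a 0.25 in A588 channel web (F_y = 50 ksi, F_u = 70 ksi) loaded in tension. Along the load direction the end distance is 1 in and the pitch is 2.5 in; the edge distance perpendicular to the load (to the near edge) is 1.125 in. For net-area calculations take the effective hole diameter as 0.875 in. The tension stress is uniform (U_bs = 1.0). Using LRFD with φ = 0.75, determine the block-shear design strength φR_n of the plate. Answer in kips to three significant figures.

64.6 kips

Shear plane L_v = 1 + 4·2.5 = 11 in; A_gv = 11 × 0.25 = 2.75 in².
A_nv = (11 − 4.5·0.875) × 0.25 = 1.766 in².
A_nt = (1.125 − 0.5·0.875) × 0.25 = 0.1719 in².
0.6 F_u A_nv = 74.16 kips; 0.6 F_y A_gv = 82.5 kips → shear rupture governs the shear term.
R_n = 74.16 + 1.0 × 70 × 0.1719 = 86.19 kips.
Design strength φR_n = 0.75 × 86.19 = 64.6 kips.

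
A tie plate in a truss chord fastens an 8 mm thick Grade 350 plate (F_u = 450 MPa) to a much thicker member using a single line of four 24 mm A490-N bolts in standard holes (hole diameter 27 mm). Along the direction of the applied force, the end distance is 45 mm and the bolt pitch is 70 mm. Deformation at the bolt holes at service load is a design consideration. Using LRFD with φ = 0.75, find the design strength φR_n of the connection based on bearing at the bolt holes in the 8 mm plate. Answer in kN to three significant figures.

520 kN

Per bolt r_n = 1.2 l_c t F_u ≤ 2.4 d t F_u; upper limit = 2.4 × 24 × 8 × 450 / 1000 = 207.4 kN.
Edge bolt: l_c = 45 − 27/2 = 31.5 mm → 1.2 × 31.5 × 8 × 450 / 1000 = 136.1 → r_n = 136.1 kN.
Interior bolts: l_c = 70 − 27 = 43 mm → 1.2 × 43 × 8 × 450 / 1000 = 185.8 → r_n = 185.8 kN.
R_n = 1 × 136.1 + 3 × 185.8 = 693.4 kN.
Design strength φR_n = 0.75 × 693.4 = 520 kN.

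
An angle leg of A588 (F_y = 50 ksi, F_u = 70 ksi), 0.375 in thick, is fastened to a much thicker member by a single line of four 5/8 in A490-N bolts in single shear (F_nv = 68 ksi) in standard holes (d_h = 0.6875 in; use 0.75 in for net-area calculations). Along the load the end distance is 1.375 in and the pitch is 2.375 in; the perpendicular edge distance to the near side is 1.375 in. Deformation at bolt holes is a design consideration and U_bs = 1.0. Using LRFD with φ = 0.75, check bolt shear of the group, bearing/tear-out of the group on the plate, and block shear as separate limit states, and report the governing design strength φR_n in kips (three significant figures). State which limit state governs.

62.6 kips (bolt shear governs)

Bolt shear: A_b = π·0.625²/4 = 0.3068 in²; R_n = 68 × 0.3068 × 4 × 1 = 83.45 kips → 0.75 × 83.45 = 62.6 kips.
Bearing: edge l_c = 1.031, r_n = 32.48 kips; interior l_c = 1.688, r_n = 39.38 kips; R_n = 32.48 + 3·39.38 = 150.6 kips → 113 kips.
Block shear: A_gv = 3.188, A_nv = 2.203, A_nt = 0.375 in²; R_n = min(0.6F_uA_nv, 0.6F_yA_gv) + U_bs·F_u·A_nt = 118.8 kips → 89.1 kips.
Bolt shear governs: 62.6 kips.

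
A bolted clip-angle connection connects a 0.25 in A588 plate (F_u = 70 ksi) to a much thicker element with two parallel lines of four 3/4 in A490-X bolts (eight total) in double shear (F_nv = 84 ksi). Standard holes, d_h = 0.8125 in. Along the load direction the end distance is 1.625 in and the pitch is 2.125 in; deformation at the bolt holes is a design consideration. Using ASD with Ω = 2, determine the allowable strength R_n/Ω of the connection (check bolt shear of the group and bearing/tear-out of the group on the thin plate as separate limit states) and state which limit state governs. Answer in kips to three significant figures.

108 kips (bearing governs)

Bolt shear: A_b = π·0.75²/4 = 0.4418 in²; R_n = 84 × 0.4418 × 8 × 2 = 593.8 kips → 593.8 / 2 = 297 kips.
Bearing (1.2 l_c t F_u ≤ 2.4 d t F_u): upper limit = 2.4·0.75·0.25·70 = 31.5 kips.
  Edge l_c = 1.625 − 0.8125/2 = 1.219 → r_n = 25.59 kips; interior l_c = 2.125 − 0.8125 = 1.312 → r_n = 27.56 kips.
  R_n,bearing = 2·25.59 + 6·27.56 = 216.6 kips → 216.6 / 2 = 108 kips.
Bearing governs: 108 kips.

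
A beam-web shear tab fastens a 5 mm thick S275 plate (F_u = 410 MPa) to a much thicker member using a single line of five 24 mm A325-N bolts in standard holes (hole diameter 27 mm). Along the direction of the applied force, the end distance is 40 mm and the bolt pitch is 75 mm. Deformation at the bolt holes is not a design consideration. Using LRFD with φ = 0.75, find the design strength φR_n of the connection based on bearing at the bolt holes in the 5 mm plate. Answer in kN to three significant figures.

Per bolt r_n = 1.5 l_c t F_u ≤ 3.0 d t F_u; upper limit = 3.0 × 24 × 5 × 410 / 1000 = 147.6 kN.
Edge bolt: l_c = 40 − 27/2 = 26.5 mm → 1.5 × 26.5 × 5 × 410 / 1000 = 81.49 → r_n = 81.49 kN.
Interior bolts: l_c = 75 − 27 = 48 mm → 1.5 × 48 × 5 × 410 / 1000 = 147.6 → r_n = 147.6 kN.
R_n = 1 × 81.49 + 4 × 147.6 = 671.9 kN.
Design strength φR_n = 0.75 × 671.9 = 504 kN.

504 kN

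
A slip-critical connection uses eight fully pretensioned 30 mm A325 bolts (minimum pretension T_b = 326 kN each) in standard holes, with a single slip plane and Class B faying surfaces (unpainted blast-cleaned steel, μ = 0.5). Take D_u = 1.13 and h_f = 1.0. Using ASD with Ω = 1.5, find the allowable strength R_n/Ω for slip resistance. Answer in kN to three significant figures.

R_n = μ · D_u · h_f · T_b · n_s · n_b = 0.5 × 1.13 × 1.0 × 326 × 1 × 8 = 1474 kN.
Allowable strength R_n/Ω = 1474 / 1.5 = 982 kN.

982 kN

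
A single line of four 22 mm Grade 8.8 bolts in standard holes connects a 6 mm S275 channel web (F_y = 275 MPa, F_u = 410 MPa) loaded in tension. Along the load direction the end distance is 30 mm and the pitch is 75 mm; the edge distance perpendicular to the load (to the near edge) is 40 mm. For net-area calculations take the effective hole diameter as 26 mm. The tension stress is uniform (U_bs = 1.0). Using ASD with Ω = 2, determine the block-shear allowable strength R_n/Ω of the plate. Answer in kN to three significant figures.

Shear plane L_v = 30 + 3·75 = 255 mm; A_gv = 255 × 6 = 1530 mm².
A_nv = (255 − 3.5·26) × 6 = 984 mm².
A_nt = (40 − 0.5·26) × 6 = 162 mm².
0.6 F_u A_nv = 242.1 kN; 0.6 F_y A_gv = 252.5 kN → shear rupture governs the shear term.
R_n = 242.1 + 1.0 × 410 × 162 / 1000 = 308.5 kN.
Allowable strength R_n/Ω = 308.5 / 2 = 154 kN.

154 kN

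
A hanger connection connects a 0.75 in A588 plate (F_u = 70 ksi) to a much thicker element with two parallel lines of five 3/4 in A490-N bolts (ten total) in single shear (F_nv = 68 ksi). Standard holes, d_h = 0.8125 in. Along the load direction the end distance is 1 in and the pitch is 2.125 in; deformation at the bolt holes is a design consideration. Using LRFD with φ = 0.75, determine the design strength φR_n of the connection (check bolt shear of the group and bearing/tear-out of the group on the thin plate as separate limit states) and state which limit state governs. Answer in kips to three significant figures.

225 kips (bolt shear governs)

Bolt shear: A_b = π·0.75²/4 = 0.4418 in²; R_n = 68 × 0.4418 × 10 × 1 = 300.4 kips → 0.75 × 300.4 = 225 kips.
Bearing (1.2 l_c t F_u ≤ 2.4 d t F_u): upper limit = 2.4·0.75·0.75·70 = 94.5 kips.
  Edge l_c = 1 − 0.8125/2 = 0.5938 → r_n = 37.41 kips; interior l_c = 2.125 − 0.8125 = 1.312 → r_n = 82.69 kips.
  R_n,bearing = 2·37.41 + 8·82.69 = 736.3 kips → 0.75 × 736.3 = 552 kips.
Bolt shear governs: 225 kips.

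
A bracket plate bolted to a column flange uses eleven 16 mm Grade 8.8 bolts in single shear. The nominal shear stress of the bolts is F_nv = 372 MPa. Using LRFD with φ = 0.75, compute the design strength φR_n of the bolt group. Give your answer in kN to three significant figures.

617 kN

A_b = π × 16² / 4 = 201.1 mm².
R_n = F_nv · A_b · n · n_s = 372 × 201.1 × 11 × 1 / 1000 = 822.7 kN.
Design strength φR_n = 0.75 × 822.7 = 617 kN.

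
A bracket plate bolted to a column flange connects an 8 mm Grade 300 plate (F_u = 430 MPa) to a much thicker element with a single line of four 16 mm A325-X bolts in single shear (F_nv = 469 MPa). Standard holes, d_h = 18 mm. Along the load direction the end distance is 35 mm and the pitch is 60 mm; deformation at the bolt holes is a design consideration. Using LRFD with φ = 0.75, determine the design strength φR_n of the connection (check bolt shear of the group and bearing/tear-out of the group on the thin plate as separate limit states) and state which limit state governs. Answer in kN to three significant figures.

Bolt shear: A_b = π·16²/4 = 201.1 mm²; R_n = 469 × 201.1 × 4 × 1 / 1000 = 377.2 kN → 0.75 × 377.2 = 283 kN.
Bearing (1.2 l_c t F_u ≤ 2.4 d t F_u): upper limit = 2.4·16·8·430 / 1000 = 132.1 kN.
  Edge l_c = 35 − 18/2 = 26 → r_n = 107.3 kN; interior l_c = 60 − 18 = 42 → r_n = 132.1 kN.
  R_n,bearing = 1·107.3 + 3·132.1 = 503.6 kN → 0.75 × 503.6 = 378 kN.
Bolt shear governs: 283 kN.

283 kN (bolt shear governs)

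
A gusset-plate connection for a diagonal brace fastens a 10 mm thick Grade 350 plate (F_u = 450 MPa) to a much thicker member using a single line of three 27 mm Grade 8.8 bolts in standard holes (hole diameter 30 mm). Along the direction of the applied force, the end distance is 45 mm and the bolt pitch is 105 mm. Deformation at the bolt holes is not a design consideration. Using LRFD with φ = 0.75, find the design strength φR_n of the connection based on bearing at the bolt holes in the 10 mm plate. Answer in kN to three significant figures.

Per bolt r_n = 1.5 l_c t F_u ≤ 3.0 d t F_u; upper limit = 3.0 × 27 × 10 × 450 / 1000 = 364.5 kN.
Edge bolt: l_c = 45 − 30/2 = 30 mm → 1.5 × 30 × 10 × 450 / 1000 = 202.5 → r_n = 202.5 kN.
Interior bolts: l_c = 105 − 30 = 75 mm → 1.5 × 75 × 10 × 450 / 1000 = 506.2 → r_n = 364.5 kN.
R_n = 1 × 202.5 + 2 × 364.5 = 931.5 kN.
Design strength φR_n = 0.75 × 931.5 = 699 kN.

699 kN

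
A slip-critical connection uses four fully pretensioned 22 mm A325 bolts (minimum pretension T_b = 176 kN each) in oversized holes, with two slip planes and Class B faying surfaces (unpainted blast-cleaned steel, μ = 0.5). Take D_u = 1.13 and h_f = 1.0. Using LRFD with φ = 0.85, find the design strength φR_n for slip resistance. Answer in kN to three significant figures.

R_n = μ · D_u · h_f · T_b · n_s · n_b = 0.5 × 1.13 × 1.0 × 176 × 2 × 4 = 795.5 kN.
Design strength φR_n = 0.85 × 795.5 = 676 kN.

676 kN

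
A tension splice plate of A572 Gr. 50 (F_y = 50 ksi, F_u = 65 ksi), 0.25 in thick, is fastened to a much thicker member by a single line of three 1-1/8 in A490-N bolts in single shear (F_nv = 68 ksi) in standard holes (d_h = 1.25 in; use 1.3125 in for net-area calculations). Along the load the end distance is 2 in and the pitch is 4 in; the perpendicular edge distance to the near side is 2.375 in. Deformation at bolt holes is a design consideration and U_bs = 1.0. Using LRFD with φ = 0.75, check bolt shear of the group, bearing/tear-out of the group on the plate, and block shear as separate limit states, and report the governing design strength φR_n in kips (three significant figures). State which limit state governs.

70.1 kips (block shear governs)

Bolt shear: A_b = π·1.125²/4 = 0.994 in²; R_n = 68 × 0.994 × 3 × 1 = 202.8 kips → 0.75 × 202.8 = 152 kips.
Bearing: edge l_c = 1.375, r_n = 26.81 kips; interior l_c = 2.75, r_n = 43.87 kips; R_n = 26.81 + 2·43.87 = 114.6 kips → 85.9 kips.
Block shear: A_gv = 2.5, A_nv = 1.68, A_nt = 0.4297 in²; R_n = min(0.6F_uA_nv, 0.6F_yA_gv) + U_bs·F_u·A_nt = 93.44 kips → 70.1 kips.
Block shear governs: 70.1 kips.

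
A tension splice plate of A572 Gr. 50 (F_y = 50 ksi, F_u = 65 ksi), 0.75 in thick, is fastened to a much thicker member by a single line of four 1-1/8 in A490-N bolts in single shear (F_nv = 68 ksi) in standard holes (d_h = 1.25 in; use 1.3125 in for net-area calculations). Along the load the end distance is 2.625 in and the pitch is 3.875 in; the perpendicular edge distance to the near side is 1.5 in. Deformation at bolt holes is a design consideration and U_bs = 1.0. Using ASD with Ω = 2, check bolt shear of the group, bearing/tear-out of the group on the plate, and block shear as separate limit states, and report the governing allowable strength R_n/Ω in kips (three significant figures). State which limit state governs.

135 kips (bolt shear governs)

Bolt shear: A_b = π·1.125²/4 = 0.994 in²; R_n = 68 × 0.994 × 4 × 1 = 270.4 kips → 270.4 / 2 = 135 kips.
Bearing: edge l_c = 2, r_n = 117 kips; interior l_c = 2.625, r_n = 131.6 kips; R_n = 117 + 3·131.6 = 511.9 kips → 256 kips.
Block shear: A_gv = 10.69, A_nv = 7.242, A_nt = 0.6328 in²; R_n = min(0.6F_uA_nv, 0.6F_yA_gv) + U_bs·F_u·A_nt = 323.6 kips → 162 kips.
Bolt shear governs: 135 kips.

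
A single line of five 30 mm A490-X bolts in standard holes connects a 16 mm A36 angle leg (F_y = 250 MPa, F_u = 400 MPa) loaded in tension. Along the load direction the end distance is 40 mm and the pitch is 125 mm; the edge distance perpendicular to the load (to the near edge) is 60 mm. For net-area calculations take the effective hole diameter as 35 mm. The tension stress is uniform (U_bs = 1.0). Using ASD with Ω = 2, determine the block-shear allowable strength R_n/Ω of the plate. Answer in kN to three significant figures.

784 kN

Shear plane L_v = 40 + 4·125 = 540 mm; A_gv = 540 × 16 = 8640 mm².
A_nv = (540 − 4.5·35) × 16 = 6120 mm².
A_nt = (60 − 0.5·35) × 16 = 680 mm².
0.6 F_u A_nv = 1469 kN; 0.6 F_y A_gv = 1296 kN → shear yielding governs the shear term.
R_n = 1296 + 1.0 × 400 × 680 / 1000 = 1568 kN.
Allowable strength R_n/Ω = 1568 / 2 = 784 kN.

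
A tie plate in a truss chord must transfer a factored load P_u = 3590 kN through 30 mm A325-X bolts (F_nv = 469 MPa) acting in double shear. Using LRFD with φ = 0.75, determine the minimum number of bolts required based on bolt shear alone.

8 bolts

A_b = π·30²/4 = 706.9 mm².
Per-bolt design strength φR_n = 0.75 × 469 × 706.9 × 2 / 1000 = 497.3 kN.
n ≥ 3590 / 497.3 = 7.219 → use 8 bolts.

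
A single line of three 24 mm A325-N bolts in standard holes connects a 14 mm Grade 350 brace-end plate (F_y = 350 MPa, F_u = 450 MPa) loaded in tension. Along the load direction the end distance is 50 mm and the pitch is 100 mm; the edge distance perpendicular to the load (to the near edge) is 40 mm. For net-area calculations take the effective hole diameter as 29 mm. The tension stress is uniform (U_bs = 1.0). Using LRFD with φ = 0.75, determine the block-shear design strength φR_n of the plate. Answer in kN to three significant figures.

624 kN

Shear plane L_v = 50 + 2·100 = 250 mm; A_gv = 250 × 14 = 3500 mm².
A_nv = (250 − 2.5·29) × 14 = 2485 mm².
A_nt = (40 − 0.5·29) × 14 = 357 mm².
0.6 F_u A_nv = 671 kN; 0.6 F_y A_gv = 735 kN → shear rupture governs the shear term.
R_n = 671 + 1.0 × 450 × 357 / 1000 = 831.6 kN.
Design strength φR_n = 0.75 × 831.6 = 624 kN.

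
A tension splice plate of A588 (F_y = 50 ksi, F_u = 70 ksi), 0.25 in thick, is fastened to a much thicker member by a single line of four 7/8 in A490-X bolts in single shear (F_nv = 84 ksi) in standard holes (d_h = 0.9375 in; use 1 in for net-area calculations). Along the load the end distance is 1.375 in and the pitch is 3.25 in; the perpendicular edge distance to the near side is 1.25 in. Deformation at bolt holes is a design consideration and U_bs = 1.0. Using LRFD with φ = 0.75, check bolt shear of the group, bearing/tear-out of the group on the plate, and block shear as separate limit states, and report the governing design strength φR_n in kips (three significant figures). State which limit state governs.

Bolt shear: A_b = π·0.875²/4 = 0.6013 in²; R_n = 84 × 0.6013 × 4 × 1 = 202 kips → 0.75 × 202 = 152 kips.
Bearing: edge l_c = 0.9062, r_n = 19.03 kips; interior l_c = 2.312, r_n = 36.75 kips; R_n = 19.03 + 3·36.75 = 129.3 kips → 97 kips.
Block shear: A_gv = 2.781, A_nv = 1.906, A_nt = 0.1875 in²; R_n = min(0.6F_uA_nv, 0.6F_yA_gv) + U_bs·F_u·A_nt = 93.19 kips → 69.9 kips.
Block shear governs: 69.9 kips.

69.9 kips (block shear governs)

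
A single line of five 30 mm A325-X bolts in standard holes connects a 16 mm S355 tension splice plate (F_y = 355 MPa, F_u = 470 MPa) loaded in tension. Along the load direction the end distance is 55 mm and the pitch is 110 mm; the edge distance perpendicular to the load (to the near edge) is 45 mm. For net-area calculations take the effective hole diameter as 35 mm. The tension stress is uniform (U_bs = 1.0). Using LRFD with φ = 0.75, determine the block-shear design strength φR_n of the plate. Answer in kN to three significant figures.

1300 kN

Shear plane L_v = 55 + 4·110 = 495 mm; A_gv = 495 × 16 = 7920 mm².
A_nv = (495 − 4.5·35) × 16 = 5400 mm².
A_nt = (45 − 0.5·35) × 16 = 440 mm².
0.6 F_u A_nv = 1523 kN; 0.6 F_y A_gv = 1687 kN → shear rupture governs the shear term.
R_n = 1523 + 1.0 × 470 × 440 / 1000 = 1730 kN.
Design strength φR_n = 0.75 × 1730 = 1300 kN.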